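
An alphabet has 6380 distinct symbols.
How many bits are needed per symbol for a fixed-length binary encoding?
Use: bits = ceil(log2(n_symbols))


log2(6380) = 12.6393
Bracket: 2^12 = 4096 < 6380 <= 2^13 = 8192
So ceil(log2(6380)) = 13

bits = ceil(log2(6380)) = ceil(12.6393) = 13 bits


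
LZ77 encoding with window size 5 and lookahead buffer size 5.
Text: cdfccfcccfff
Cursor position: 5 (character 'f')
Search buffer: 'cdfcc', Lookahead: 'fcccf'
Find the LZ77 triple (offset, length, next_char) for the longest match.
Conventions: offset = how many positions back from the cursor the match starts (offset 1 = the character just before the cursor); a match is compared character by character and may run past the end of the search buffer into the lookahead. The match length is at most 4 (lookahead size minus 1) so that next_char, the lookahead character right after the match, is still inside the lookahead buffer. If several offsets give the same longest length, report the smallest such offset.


Try each offset into the search buffer:
  offset=1 (pos 4, char 'c'): match length 0
  offset=2 (pos 3, char 'c'): match length 0
  offset=3 (pos 2, char 'f'): match length 3
  offset=4 (pos 1, char 'd'): match length 0
  offset=5 (pos 0, char 'c'): match length 0
Longest match has length 3 at offset 3.
next_char = character at position 5 + 3 = 8 -> 'c'

Best match: offset=3, length=3 (matching 'fcc' starting at position 2)
LZ77 triple: (3, 3, 'c')


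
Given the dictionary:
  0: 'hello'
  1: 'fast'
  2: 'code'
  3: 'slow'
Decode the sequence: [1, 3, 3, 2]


Look up each index in the dictionary:
  1 -> 'fast'
  3 -> 'slow'
  3 -> 'slow'
  2 -> 'code'

Decoded: "fast slow slow code"


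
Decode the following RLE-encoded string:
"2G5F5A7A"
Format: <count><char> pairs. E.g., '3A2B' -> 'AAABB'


Expanding each <count><char> pair:
  2G -> 'GG'
  5F -> 'FFFFF'
  5A -> 'AAAAA'
  7A -> 'AAAAAAA'

Decoded = GGFFFFFAAAAAAAAAAAA


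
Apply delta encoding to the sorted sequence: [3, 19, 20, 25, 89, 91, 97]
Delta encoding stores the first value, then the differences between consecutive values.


First value: 3
Deltas:
  19 - 3 = 16
  20 - 19 = 1
  25 - 20 = 5
  89 - 25 = 64
  91 - 89 = 2
  97 - 91 = 6


Delta encoded: [3, 16, 1, 5, 64, 2, 6]


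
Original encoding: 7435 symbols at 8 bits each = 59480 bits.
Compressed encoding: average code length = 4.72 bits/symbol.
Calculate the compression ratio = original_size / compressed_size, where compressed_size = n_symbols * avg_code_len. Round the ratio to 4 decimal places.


original_size = n_symbols * orig_bits = 7435 * 8 = 59480 bits
compressed_size = n_symbols * avg_code_len = 7435 * 4.72 = 35093.2 bits
ratio = original_size / compressed_size = 59480 / 35093.2 = 1.6949

Compression ratio = 1.6949


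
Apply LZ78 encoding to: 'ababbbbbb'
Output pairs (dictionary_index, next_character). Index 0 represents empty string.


LZ78 encoding steps:
Dictionary: {0: ''}
Step 1: w='' (idx 0), next='a' -> output (0, 'a'), add 'a' as idx 1
Step 2: w='' (idx 0), next='b' -> output (0, 'b'), add 'b' as idx 2
Step 3: w='a' (idx 1), next='b' -> output (1, 'b'), add 'ab' as idx 3
Step 4: w='b' (idx 2), next='b' -> output (2, 'b'), add 'bb' as idx 4
Step 5: w='bb' (idx 4), next='b' -> output (4, 'b'), add 'bbb' as idx 5


Encoded: [(0, 'a'), (0, 'b'), (1, 'b'), (2, 'b'), (4, 'b')]


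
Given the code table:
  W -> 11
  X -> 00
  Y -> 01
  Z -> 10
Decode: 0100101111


Decoding:
01 -> Y
00 -> X
10 -> Z
11 -> W
11 -> W


Result: YXZWW


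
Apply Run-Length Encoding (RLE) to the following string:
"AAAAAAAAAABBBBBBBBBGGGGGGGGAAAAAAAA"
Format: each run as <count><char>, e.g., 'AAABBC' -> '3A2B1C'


Scanning runs left to right:
  i=0: run of 'A' x 10 -> '10A'
  i=10: run of 'B' x 9 -> '9B'
  i=19: run of 'G' x 8 -> '8G'
  i=27: run of 'A' x 8 -> '8A'

RLE = 10A9B8G8A


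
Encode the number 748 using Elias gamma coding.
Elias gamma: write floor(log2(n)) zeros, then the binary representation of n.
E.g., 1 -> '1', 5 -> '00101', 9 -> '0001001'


num_bits = floor(log2(748)) + 1 = 10
leading_zeros = num_bits - 1 = 9
binary(748) = 1011101100

Elias gamma(748) = '000000000' + '1011101100' = 0000000001011101100 (19 bits)


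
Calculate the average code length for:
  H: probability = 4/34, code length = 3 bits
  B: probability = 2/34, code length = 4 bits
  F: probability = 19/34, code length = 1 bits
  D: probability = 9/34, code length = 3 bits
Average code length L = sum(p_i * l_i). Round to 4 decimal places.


Weighted contributions p_i * l_i:
  H: (4/34) * 3 = 12/34
  B: (2/34) * 4 = 8/34
  F: (19/34) * 1 = 19/34
  D: (9/34) * 3 = 27/34
Sum = (12 + 8 + 19 + 27)/34 = 66/34

L = 66/34 = 1.9412 bits/symbol


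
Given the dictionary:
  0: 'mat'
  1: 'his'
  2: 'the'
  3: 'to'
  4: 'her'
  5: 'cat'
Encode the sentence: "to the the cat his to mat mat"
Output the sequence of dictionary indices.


Look up each word in the dictionary:
  'to' -> 3
  'the' -> 2
  'the' -> 2
  'cat' -> 5
  'his' -> 1
  'to' -> 3
  'mat' -> 0
  'mat' -> 0

Encoded: [3, 2, 2, 5, 1, 3, 0, 0]


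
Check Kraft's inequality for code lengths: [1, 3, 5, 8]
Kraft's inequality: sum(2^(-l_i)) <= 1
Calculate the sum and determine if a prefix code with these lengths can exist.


Sum = 2^(-1) + 2^(-3) + 2^(-5) + 2^(-8)
    = 0.5 + 0.125 + 0.03125 + 0.00390625
    = 169/256 = 0.66015625
Since 0.66015625 <= 1, Kraft's inequality IS satisfied.
A prefix code with these lengths CAN exist.

Kraft sum = 0.66015625. Satisfied.


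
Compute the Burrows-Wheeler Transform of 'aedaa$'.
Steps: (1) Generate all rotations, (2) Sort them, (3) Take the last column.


Rotations (sorted):
  0: $aedaa -> last char: a
  1: a$aeda -> last char: a
  2: aa$aed -> last char: d
  3: aedaa$ -> last char: $
  4: daa$ae -> last char: e
  5: edaa$a -> last char: a


BWT = aad$ea


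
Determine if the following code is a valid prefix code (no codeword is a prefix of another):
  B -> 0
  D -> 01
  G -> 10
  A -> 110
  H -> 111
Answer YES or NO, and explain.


Checking each pair (does one codeword prefix another?):
  B='0' vs D='01': prefix -- VIOLATION

NO -- this is NOT a valid prefix code. B (0) is a prefix of D (01).


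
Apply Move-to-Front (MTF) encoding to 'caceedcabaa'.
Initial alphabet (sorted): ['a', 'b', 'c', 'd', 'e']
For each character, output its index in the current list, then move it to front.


MTF encoding:
'c': index 2 in ['a', 'b', 'c', 'd', 'e'] -> ['c', 'a', 'b', 'd', 'e']
'a': index 1 in ['c', 'a', 'b', 'd', 'e'] -> ['a', 'c', 'b', 'd', 'e']
'c': index 1 in ['a', 'c', 'b', 'd', 'e'] -> ['c', 'a', 'b', 'd', 'e']
'e': index 4 in ['c', 'a', 'b', 'd', 'e'] -> ['e', 'c', 'a', 'b', 'd']
'e': index 0 in ['e', 'c', 'a', 'b', 'd'] -> ['e', 'c', 'a', 'b', 'd']
'd': index 4 in ['e', 'c', 'a', 'b', 'd'] -> ['d', 'e', 'c', 'a', 'b']
'c': index 2 in ['d', 'e', 'c', 'a', 'b'] -> ['c', 'd', 'e', 'a', 'b']
'a': index 3 in ['c', 'd', 'e', 'a', 'b'] -> ['a', 'c', 'd', 'e', 'b']
'b': index 4 in ['a', 'c', 'd', 'e', 'b'] -> ['b', 'a', 'c', 'd', 'e']
'a': index 1 in ['b', 'a', 'c', 'd', 'e'] -> ['a', 'b', 'c', 'd', 'e']
'a': index 0 in ['a', 'b', 'c', 'd', 'e'] -> ['a', 'b', 'c', 'd', 'e']


Output: [2, 1, 1, 4, 0, 4, 2, 3, 4, 1, 0]


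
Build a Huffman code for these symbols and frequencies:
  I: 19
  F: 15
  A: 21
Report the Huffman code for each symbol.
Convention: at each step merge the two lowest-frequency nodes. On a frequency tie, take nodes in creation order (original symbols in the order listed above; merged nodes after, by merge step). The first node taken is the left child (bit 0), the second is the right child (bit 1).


Huffman tree construction:
Step 1: Merge F(15) + I(19) = 34
Step 2: Merge A(21) + (F+I)(34) = 55
Read each symbol's code off the tree from the root (left child = 0, right child = 1).

Codes:
  I: 11 (length 2)
  F: 10 (length 2)
  A: 0 (length 1)
Average code length: 89/55 = 1.6182 bits/symbol


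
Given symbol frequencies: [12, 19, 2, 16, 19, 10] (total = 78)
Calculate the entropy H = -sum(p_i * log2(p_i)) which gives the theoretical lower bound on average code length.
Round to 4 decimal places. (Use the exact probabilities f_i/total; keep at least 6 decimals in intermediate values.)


Per-symbol terms -p_i * log2(p_i) with p_i = f_i/78:
  p = 12/78 = 0.153846: log2(p) = -2.700440, -p*log2(p) = 0.415452
  p = 19/78 = 0.243590: log2(p) = -2.037475, -p*log2(p) = 0.496308
  p = 2/78 = 0.025641: log2(p) = -5.285402, -p*log2(p) = 0.135523
  p = 16/78 = 0.205128: log2(p) = -2.285402, -p*log2(p) = 0.468800
  p = 19/78 = 0.243590: log2(p) = -2.037475, -p*log2(p) = 0.496308
  p = 10/78 = 0.128205: log2(p) = -2.963474, -p*log2(p) = 0.379933
H = 0.415452 + 0.496308 + 0.135523 + 0.468800 + 0.496308 + 0.379933 = 2.392324

H = 2.3923 bits/symbol


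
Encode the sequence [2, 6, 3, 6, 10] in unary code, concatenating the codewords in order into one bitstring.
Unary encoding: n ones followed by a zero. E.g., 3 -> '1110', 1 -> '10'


Encode each number as n ones followed by a terminating 0:
  2 -> 110 (3 bits)
  6 -> 1111110 (7 bits)
  3 -> 1110 (4 bits)
  6 -> 1111110 (7 bits)
  10 -> 11111111110 (11 bits)
Total length = 3 + 7 + 4 + 7 + 11 = 32 bits.

Unary([2, 6, 3, 6, 10]) = 11011111101110111111011111111110 (32 bits)


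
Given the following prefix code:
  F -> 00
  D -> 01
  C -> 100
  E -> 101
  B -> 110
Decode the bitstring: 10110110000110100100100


Decoding step by step:
Bits 101 -> E
Bits 101 -> E
Bits 100 -> C
Bits 00 -> F
Bits 110 -> B
Bits 100 -> C
Bits 100 -> C
Bits 100 -> C


Decoded message: EECFBCCC


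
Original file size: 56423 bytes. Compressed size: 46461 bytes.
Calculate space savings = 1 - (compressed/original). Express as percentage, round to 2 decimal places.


ratio = compressed/original = 46461/56423 = 0.823441
savings = 1 - ratio = 1 - 0.823441 = 0.176559
as a percentage: 0.176559 * 100 = 17.66%

Space savings = 1 - 46461/56423 = 17.66%


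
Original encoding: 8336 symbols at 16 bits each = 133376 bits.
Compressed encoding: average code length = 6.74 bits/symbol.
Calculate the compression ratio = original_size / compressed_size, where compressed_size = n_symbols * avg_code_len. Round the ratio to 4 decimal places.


original_size = n_symbols * orig_bits = 8336 * 16 = 133376 bits
compressed_size = n_symbols * avg_code_len = 8336 * 6.74 = 56184.64 bits
ratio = original_size / compressed_size = 133376 / 56184.64 = 2.3739

Compression ratio = 2.3739


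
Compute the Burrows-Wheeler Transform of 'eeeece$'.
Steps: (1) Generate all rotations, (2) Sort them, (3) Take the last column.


Rotations (sorted):
  0: $eeeece -> last char: e
  1: ce$eeee -> last char: e
  2: e$eeeec -> last char: c
  3: ece$eee -> last char: e
  4: eece$ee -> last char: e
  5: eeece$e -> last char: e
  6: eeeece$ -> last char: $


BWT = eeceee$


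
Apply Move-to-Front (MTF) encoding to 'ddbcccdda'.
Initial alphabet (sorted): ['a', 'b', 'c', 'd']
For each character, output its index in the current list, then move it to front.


MTF encoding:
'd': index 3 in ['a', 'b', 'c', 'd'] -> ['d', 'a', 'b', 'c']
'd': index 0 in ['d', 'a', 'b', 'c'] -> ['d', 'a', 'b', 'c']
'b': index 2 in ['d', 'a', 'b', 'c'] -> ['b', 'd', 'a', 'c']
'c': index 3 in ['b', 'd', 'a', 'c'] -> ['c', 'b', 'd', 'a']
'c': index 0 in ['c', 'b', 'd', 'a'] -> ['c', 'b', 'd', 'a']
'c': index 0 in ['c', 'b', 'd', 'a'] -> ['c', 'b', 'd', 'a']
'd': index 2 in ['c', 'b', 'd', 'a'] -> ['d', 'c', 'b', 'a']
'd': index 0 in ['d', 'c', 'b', 'a'] -> ['d', 'c', 'b', 'a']
'a': index 3 in ['d', 'c', 'b', 'a'] -> ['a', 'd', 'c', 'b']


Output: [3, 0, 2, 3, 0, 0, 2, 0, 3]


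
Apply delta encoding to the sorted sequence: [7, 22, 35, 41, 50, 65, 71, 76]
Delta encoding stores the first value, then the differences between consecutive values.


First value: 7
Deltas:
  22 - 7 = 15
  35 - 22 = 13
  41 - 35 = 6
  50 - 41 = 9
  65 - 50 = 15
  71 - 65 = 6
  76 - 71 = 5


Delta encoded: [7, 15, 13, 6, 9, 15, 6, 5]


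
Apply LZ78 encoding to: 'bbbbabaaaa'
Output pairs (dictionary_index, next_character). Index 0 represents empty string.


LZ78 encoding steps:
Dictionary: {0: ''}
Step 1: w='' (idx 0), next='b' -> output (0, 'b'), add 'b' as idx 1
Step 2: w='b' (idx 1), next='b' -> output (1, 'b'), add 'bb' as idx 2
Step 3: w='b' (idx 1), next='a' -> output (1, 'a'), add 'ba' as idx 3
Step 4: w='ba' (idx 3), next='a' -> output (3, 'a'), add 'baa' as idx 4
Step 5: w='' (idx 0), next='a' -> output (0, 'a'), add 'a' as idx 5
Step 6: w='a' (idx 5), end of input -> output (5, '')


Encoded: [(0, 'b'), (1, 'b'), (1, 'a'), (3, 'a'), (0, 'a'), (5, '')]


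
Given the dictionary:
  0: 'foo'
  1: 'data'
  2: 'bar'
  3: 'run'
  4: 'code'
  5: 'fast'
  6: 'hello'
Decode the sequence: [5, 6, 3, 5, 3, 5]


Look up each index in the dictionary:
  5 -> 'fast'
  6 -> 'hello'
  3 -> 'run'
  5 -> 'fast'
  3 -> 'run'
  5 -> 'fast'

Decoded: "fast hello run fast run fast"


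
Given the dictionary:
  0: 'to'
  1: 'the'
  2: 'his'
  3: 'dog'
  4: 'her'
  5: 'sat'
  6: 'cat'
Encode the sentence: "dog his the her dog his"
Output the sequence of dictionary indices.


Look up each word in the dictionary:
  'dog' -> 3
  'his' -> 2
  'the' -> 1
  'her' -> 4
  'dog' -> 3
  'his' -> 2

Encoded: [3, 2, 1, 4, 3, 2]


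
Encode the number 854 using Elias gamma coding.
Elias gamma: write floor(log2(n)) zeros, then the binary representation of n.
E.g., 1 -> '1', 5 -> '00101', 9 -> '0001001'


num_bits = floor(log2(854)) + 1 = 10
leading_zeros = num_bits - 1 = 9
binary(854) = 1101010110

Elias gamma(854) = '000000000' + '1101010110' = 0000000001101010110 (19 bits)


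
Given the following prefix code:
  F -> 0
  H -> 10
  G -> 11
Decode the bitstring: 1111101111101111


Decoding step by step:
Bits 11 -> G
Bits 11 -> G
Bits 10 -> H
Bits 11 -> G
Bits 11 -> G
Bits 10 -> H
Bits 11 -> G
Bits 11 -> G


Decoded message: GGHGGHGG


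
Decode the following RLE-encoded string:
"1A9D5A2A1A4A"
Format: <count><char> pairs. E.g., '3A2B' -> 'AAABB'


Expanding each <count><char> pair:
  1A -> 'A'
  9D -> 'DDDDDDDDD'
  5A -> 'AAAAA'
  2A -> 'AA'
  1A -> 'A'
  4A -> 'AAAA'

Decoded = ADDDDDDDDDAAAAAAAAAAAA


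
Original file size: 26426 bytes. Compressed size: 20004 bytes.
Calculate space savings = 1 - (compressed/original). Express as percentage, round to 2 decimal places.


ratio = compressed/original = 20004/26426 = 0.756982
savings = 1 - ratio = 1 - 0.756982 = 0.243018
as a percentage: 0.243018 * 100 = 24.3%

Space savings = 1 - 20004/26426 = 24.3%


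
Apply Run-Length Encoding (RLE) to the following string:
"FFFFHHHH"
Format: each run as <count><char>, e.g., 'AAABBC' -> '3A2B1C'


Scanning runs left to right:
  i=0: run of 'F' x 4 -> '4F'
  i=4: run of 'H' x 4 -> '4H'

RLE = 4F4H


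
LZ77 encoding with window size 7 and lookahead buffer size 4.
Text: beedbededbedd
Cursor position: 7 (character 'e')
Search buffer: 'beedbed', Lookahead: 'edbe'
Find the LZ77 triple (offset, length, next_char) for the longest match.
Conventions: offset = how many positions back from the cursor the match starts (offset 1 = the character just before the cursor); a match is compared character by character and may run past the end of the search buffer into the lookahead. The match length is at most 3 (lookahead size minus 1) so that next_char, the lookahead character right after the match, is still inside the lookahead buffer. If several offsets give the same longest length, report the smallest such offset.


Try each offset into the search buffer:
  offset=1 (pos 6, char 'd'): match length 0
  offset=2 (pos 5, char 'e'): match length 2
  offset=3 (pos 4, char 'b'): match length 0
  offset=4 (pos 3, char 'd'): match length 0
  offset=5 (pos 2, char 'e'): match length 3
  offset=6 (pos 1, char 'e'): match length 1
  offset=7 (pos 0, char 'b'): match length 0
Longest match has length 3 at offset 5.
next_char = character at position 7 + 3 = 10 -> 'e'

Best match: offset=5, length=3 (matching 'edb' starting at position 2)
LZ77 triple: (5, 3, 'e')


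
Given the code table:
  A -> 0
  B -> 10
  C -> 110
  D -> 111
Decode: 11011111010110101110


Decoding:
110 -> C
111 -> D
110 -> C
10 -> B
110 -> C
10 -> B
111 -> D
0 -> A


Result: CDCBCBDA


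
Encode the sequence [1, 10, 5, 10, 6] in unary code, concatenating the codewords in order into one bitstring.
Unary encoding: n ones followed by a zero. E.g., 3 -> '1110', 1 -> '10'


Encode each number as n ones followed by a terminating 0:
  1 -> 10 (2 bits)
  10 -> 11111111110 (11 bits)
  5 -> 111110 (6 bits)
  10 -> 11111111110 (11 bits)
  6 -> 1111110 (7 bits)
Total length = 2 + 11 + 6 + 11 + 7 = 37 bits.

Unary([1, 10, 5, 10, 6]) = 1011111111110111110111111111101111110 (37 bits)


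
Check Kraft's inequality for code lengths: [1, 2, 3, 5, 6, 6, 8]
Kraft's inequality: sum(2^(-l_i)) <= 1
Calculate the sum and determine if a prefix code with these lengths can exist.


Sum = 2^(-1) + 2^(-2) + 2^(-3) + 2^(-5) + 2^(-6) + 2^(-6) + 2^(-8)
    = 0.5 + 0.25 + 0.125 + 0.03125 + 0.015625 + 0.015625 + 0.00390625
    = 241/256 = 0.94140625
Since 0.94140625 <= 1, Kraft's inequality IS satisfied.
A prefix code with these lengths CAN exist.

Kraft sum = 0.94140625. Satisfied.


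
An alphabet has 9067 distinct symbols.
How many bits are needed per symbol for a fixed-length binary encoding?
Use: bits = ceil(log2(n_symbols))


log2(9067) = 13.1464
Bracket: 2^13 = 8192 < 9067 <= 2^14 = 16384
So ceil(log2(9067)) = 14

bits = ceil(log2(9067)) = ceil(13.1464) = 14 bits


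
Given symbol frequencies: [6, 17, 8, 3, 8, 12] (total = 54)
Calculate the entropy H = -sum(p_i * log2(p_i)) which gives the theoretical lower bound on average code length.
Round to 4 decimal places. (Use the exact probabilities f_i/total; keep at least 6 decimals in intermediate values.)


Per-symbol terms -p_i * log2(p_i) with p_i = f_i/54:
  p = 6/54 = 0.111111: log2(p) = -3.169925, -p*log2(p) = 0.352214
  p = 17/54 = 0.314815: log2(p) = -1.667425, -p*log2(p) = 0.524930
  p = 8/54 = 0.148148: log2(p) = -2.754888, -p*log2(p) = 0.408131
  p = 3/54 = 0.055556: log2(p) = -4.169925, -p*log2(p) = 0.231663
  p = 8/54 = 0.148148: log2(p) = -2.754888, -p*log2(p) = 0.408131
  p = 12/54 = 0.222222: log2(p) = -2.169925, -p*log2(p) = 0.482206
H = 0.352214 + 0.524930 + 0.408131 + 0.231663 + 0.408131 + 0.482206 = 2.407275

H = 2.4073 bits/symbol


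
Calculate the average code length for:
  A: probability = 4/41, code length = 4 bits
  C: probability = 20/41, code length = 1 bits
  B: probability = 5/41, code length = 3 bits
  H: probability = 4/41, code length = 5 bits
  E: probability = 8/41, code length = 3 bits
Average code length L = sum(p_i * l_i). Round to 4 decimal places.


Weighted contributions p_i * l_i:
  A: (4/41) * 4 = 16/41
  C: (20/41) * 1 = 20/41
  B: (5/41) * 3 = 15/41
  H: (4/41) * 5 = 20/41
  E: (8/41) * 3 = 24/41
Sum = (16 + 20 + 15 + 20 + 24)/41 = 95/41

L = 95/41 = 2.3171 bits/symbol


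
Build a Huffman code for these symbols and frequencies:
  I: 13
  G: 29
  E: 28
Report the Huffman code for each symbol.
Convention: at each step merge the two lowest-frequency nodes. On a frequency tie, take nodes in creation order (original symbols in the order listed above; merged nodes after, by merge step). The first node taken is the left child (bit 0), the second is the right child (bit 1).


Huffman tree construction:
Step 1: Merge I(13) + E(28) = 41
Step 2: Merge G(29) + (I+E)(41) = 70
Read each symbol's code off the tree from the root (left child = 0, right child = 1).

Codes:
  I: 10 (length 2)
  G: 0 (length 1)
  E: 11 (length 2)
Average code length: 111/70 = 1.5857 bits/symbol


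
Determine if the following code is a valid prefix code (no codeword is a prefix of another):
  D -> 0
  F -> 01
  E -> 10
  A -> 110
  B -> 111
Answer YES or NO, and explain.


Checking each pair (does one codeword prefix another?):
  D='0' vs F='01': prefix -- VIOLATION

NO -- this is NOT a valid prefix code. D (0) is a prefix of F (01).


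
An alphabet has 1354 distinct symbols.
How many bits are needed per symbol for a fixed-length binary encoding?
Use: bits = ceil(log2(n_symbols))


log2(1354) = 10.403
Bracket: 2^10 = 1024 < 1354 <= 2^11 = 2048
So ceil(log2(1354)) = 11

bits = ceil(log2(1354)) = ceil(10.403) = 11 bits


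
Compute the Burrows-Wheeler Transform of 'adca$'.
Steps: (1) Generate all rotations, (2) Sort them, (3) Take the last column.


Rotations (sorted):
  0: $adca -> last char: a
  1: a$adc -> last char: c
  2: adca$ -> last char: $
  3: ca$ad -> last char: d
  4: dca$a -> last char: a


BWT = ac$da


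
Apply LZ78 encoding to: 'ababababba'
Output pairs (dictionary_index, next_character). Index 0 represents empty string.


LZ78 encoding steps:
Dictionary: {0: ''}
Step 1: w='' (idx 0), next='a' -> output (0, 'a'), add 'a' as idx 1
Step 2: w='' (idx 0), next='b' -> output (0, 'b'), add 'b' as idx 2
Step 3: w='a' (idx 1), next='b' -> output (1, 'b'), add 'ab' as idx 3
Step 4: w='ab' (idx 3), next='a' -> output (3, 'a'), add 'aba' as idx 4
Step 5: w='b' (idx 2), next='b' -> output (2, 'b'), add 'bb' as idx 5
Step 6: w='a' (idx 1), end of input -> output (1, '')


Encoded: [(0, 'a'), (0, 'b'), (1, 'b'), (3, 'a'), (2, 'b'), (1, '')]


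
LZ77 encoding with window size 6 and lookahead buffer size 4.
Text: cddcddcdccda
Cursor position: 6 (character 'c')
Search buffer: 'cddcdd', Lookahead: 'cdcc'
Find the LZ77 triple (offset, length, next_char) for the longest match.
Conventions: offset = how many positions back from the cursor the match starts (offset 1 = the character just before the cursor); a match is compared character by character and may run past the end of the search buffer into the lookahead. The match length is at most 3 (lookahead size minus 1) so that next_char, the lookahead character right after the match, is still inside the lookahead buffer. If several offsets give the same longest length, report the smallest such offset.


Try each offset into the search buffer:
  offset=1 (pos 5, char 'd'): match length 0
  offset=2 (pos 4, char 'd'): match length 0
  offset=3 (pos 3, char 'c'): match length 2
  offset=4 (pos 2, char 'd'): match length 0
  offset=5 (pos 1, char 'd'): match length 0
  offset=6 (pos 0, char 'c'): match length 2
Longest match has length 2, found at offsets 3, 6; take the smallest, offset 3.
next_char = character at position 6 + 2 = 8 -> 'c'

Best match: offset=3, length=2 (matching 'cd' starting at position 3)
LZ77 triple: (3, 2, 'c')


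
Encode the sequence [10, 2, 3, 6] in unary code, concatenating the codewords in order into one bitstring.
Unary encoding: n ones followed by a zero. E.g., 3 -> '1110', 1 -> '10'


Encode each number as n ones followed by a terminating 0:
  10 -> 11111111110 (11 bits)
  2 -> 110 (3 bits)
  3 -> 1110 (4 bits)
  6 -> 1111110 (7 bits)
Total length = 11 + 3 + 4 + 7 = 25 bits.

Unary([10, 2, 3, 6]) = 1111111111011011101111110 (25 bits)


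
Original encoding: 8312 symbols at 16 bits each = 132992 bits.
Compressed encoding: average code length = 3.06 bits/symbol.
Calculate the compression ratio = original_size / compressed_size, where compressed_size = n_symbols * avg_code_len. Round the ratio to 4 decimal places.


original_size = n_symbols * orig_bits = 8312 * 16 = 132992 bits
compressed_size = n_symbols * avg_code_len = 8312 * 3.06 = 25434.72 bits
ratio = original_size / compressed_size = 132992 / 25434.72 = 5.2288

Compression ratio = 5.2288


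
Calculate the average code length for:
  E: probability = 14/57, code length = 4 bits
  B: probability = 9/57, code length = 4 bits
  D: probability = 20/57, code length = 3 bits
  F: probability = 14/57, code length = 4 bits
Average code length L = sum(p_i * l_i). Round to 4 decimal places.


Weighted contributions p_i * l_i:
  E: (14/57) * 4 = 56/57
  B: (9/57) * 4 = 36/57
  D: (20/57) * 3 = 60/57
  F: (14/57) * 4 = 56/57
Sum = (56 + 36 + 60 + 56)/57 = 208/57

L = 208/57 = 3.6491 bits/symbol


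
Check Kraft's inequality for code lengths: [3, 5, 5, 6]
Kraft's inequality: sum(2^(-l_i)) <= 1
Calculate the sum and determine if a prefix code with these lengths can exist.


Sum = 2^(-3) + 2^(-5) + 2^(-5) + 2^(-6)
    = 0.125 + 0.03125 + 0.03125 + 0.015625
    = 13/64 = 0.203125
Since 0.203125 <= 1, Kraft's inequality IS satisfied.
A prefix code with these lengths CAN exist.

Kraft sum = 0.203125. Satisfied.


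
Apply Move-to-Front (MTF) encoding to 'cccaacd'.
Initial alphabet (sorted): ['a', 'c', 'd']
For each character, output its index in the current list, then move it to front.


MTF encoding:
'c': index 1 in ['a', 'c', 'd'] -> ['c', 'a', 'd']
'c': index 0 in ['c', 'a', 'd'] -> ['c', 'a', 'd']
'c': index 0 in ['c', 'a', 'd'] -> ['c', 'a', 'd']
'a': index 1 in ['c', 'a', 'd'] -> ['a', 'c', 'd']
'a': index 0 in ['a', 'c', 'd'] -> ['a', 'c', 'd']
'c': index 1 in ['a', 'c', 'd'] -> ['c', 'a', 'd']
'd': index 2 in ['c', 'a', 'd'] -> ['d', 'c', 'a']


Output: [1, 0, 0, 1, 0, 1, 2]


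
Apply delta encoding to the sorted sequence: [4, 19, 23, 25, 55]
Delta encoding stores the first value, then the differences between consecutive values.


First value: 4
Deltas:
  19 - 4 = 15
  23 - 19 = 4
  25 - 23 = 2
  55 - 25 = 30


Delta encoded: [4, 15, 4, 2, 30]


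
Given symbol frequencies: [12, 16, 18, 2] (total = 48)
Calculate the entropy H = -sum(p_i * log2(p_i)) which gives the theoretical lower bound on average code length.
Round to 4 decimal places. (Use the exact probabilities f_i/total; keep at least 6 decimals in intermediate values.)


Per-symbol terms -p_i * log2(p_i) with p_i = f_i/48:
  p = 12/48 = 0.250000: log2(p) = -2.000000, -p*log2(p) = 0.500000
  p = 16/48 = 0.333333: log2(p) = -1.584963, -p*log2(p) = 0.528321
  p = 18/48 = 0.375000: log2(p) = -1.415037, -p*log2(p) = 0.530639
  p = 2/48 = 0.041667: log2(p) = -4.584963, -p*log2(p) = 0.191040
H = 0.500000 + 0.528321 + 0.530639 + 0.191040 = 1.750000

H = 1.75 bits/symbol


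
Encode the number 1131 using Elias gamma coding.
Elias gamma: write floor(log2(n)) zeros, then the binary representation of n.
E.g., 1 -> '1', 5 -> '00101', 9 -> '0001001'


num_bits = floor(log2(1131)) + 1 = 11
leading_zeros = num_bits - 1 = 10
binary(1131) = 10001101011

Elias gamma(1131) = '0000000000' + '10001101011' = 000000000010001101011 (21 bits)


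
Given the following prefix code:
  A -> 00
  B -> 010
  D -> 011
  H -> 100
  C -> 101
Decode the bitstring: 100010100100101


Decoding step by step:
Bits 100 -> H
Bits 010 -> B
Bits 100 -> H
Bits 100 -> H
Bits 101 -> C


Decoded message: HBHHC


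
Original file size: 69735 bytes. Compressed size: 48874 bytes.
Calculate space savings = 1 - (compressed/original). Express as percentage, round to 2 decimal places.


ratio = compressed/original = 48874/69735 = 0.700853
savings = 1 - ratio = 1 - 0.700853 = 0.299147
as a percentage: 0.299147 * 100 = 29.91%

Space savings = 1 - 48874/69735 = 29.91%


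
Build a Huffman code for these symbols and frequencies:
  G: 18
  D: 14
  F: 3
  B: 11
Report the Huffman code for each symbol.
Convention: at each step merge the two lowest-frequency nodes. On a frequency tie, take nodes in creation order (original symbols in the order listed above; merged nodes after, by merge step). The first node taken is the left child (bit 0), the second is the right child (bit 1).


Huffman tree construction:
Step 1: Merge F(3) + B(11) = 14
Step 2: Merge D(14) + (F+B)(14) = 28
Step 3: Merge G(18) + (D+(F+B))(28) = 46
Read each symbol's code off the tree from the root (left child = 0, right child = 1).

Codes:
  G: 0 (length 1)
  D: 10 (length 2)
  F: 110 (length 3)
  B: 111 (length 3)
Average code length: 88/46 = 1.9130 bits/symbol


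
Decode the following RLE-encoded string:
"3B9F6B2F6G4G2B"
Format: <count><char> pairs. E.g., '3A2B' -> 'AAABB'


Expanding each <count><char> pair:
  3B -> 'BBB'
  9F -> 'FFFFFFFFF'
  6B -> 'BBBBBB'
  2F -> 'FF'
  6G -> 'GGGGGG'
  4G -> 'GGGG'
  2B -> 'BB'

Decoded = BBBFFFFFFFFFBBBBBBFFGGGGGGGGGGBB


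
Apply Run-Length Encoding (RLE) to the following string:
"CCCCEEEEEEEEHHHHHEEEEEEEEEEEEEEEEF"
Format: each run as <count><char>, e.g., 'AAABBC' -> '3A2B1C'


Scanning runs left to right:
  i=0: run of 'C' x 4 -> '4C'
  i=4: run of 'E' x 8 -> '8E'
  i=12: run of 'H' x 5 -> '5H'
  i=17: run of 'E' x 16 -> '16E'
  i=33: run of 'F' x 1 -> '1F'

RLE = 4C8E5H16E1F


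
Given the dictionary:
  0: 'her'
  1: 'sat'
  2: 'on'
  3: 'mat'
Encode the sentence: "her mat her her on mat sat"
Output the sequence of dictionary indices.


Look up each word in the dictionary:
  'her' -> 0
  'mat' -> 3
  'her' -> 0
  'her' -> 0
  'on' -> 2
  'mat' -> 3
  'sat' -> 1

Encoded: [0, 3, 0, 0, 2, 3, 1]


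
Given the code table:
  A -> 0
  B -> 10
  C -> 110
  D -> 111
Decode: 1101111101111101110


Decoding:
110 -> C
111 -> D
110 -> C
111 -> D
110 -> C
111 -> D
0 -> A


Result: CDCDCDA


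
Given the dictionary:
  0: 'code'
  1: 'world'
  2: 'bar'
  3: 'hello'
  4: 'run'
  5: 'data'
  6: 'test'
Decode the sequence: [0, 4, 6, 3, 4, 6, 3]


Look up each index in the dictionary:
  0 -> 'code'
  4 -> 'run'
  6 -> 'test'
  3 -> 'hello'
  4 -> 'run'
  6 -> 'test'
  3 -> 'hello'

Decoded: "code run test hello run test hello"


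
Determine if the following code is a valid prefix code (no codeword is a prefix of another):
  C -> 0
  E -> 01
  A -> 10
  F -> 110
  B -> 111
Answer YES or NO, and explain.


Checking each pair (does one codeword prefix another?):
  C='0' vs E='01': prefix -- VIOLATION

NO -- this is NOT a valid prefix code. C (0) is a prefix of E (01).


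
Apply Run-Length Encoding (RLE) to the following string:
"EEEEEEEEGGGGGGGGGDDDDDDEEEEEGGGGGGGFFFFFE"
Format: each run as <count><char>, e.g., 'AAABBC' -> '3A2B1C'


Scanning runs left to right:
  i=0: run of 'E' x 8 -> '8E'
  i=8: run of 'G' x 9 -> '9G'
  i=17: run of 'D' x 6 -> '6D'
  i=23: run of 'E' x 5 -> '5E'
  i=28: run of 'G' x 7 -> '7G'
  i=35: run of 'F' x 5 -> '5F'
  i=40: run of 'E' x 1 -> '1E'

RLE = 8E9G6D5E7G5F1E


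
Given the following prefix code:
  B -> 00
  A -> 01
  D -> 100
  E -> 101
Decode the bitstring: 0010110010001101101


Decoding step by step:
Bits 00 -> B
Bits 101 -> E
Bits 100 -> D
Bits 100 -> D
Bits 01 -> A
Bits 101 -> E
Bits 101 -> E


Decoded message: BEDDAEE


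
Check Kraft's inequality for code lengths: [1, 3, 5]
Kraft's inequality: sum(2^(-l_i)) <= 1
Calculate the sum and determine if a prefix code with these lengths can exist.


Sum = 2^(-1) + 2^(-3) + 2^(-5)
    = 0.5 + 0.125 + 0.03125
    = 21/32 = 0.65625
Since 0.65625 <= 1, Kraft's inequality IS satisfied.
A prefix code with these lengths CAN exist.

Kraft sum = 0.65625. Satisfied.


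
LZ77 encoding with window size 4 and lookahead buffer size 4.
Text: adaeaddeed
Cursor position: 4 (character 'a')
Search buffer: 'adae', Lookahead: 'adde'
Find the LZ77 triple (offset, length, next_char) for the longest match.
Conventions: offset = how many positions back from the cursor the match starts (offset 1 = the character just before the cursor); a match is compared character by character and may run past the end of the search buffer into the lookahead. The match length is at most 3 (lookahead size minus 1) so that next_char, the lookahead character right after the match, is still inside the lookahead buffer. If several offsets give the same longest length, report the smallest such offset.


Try each offset into the search buffer:
  offset=1 (pos 3, char 'e'): match length 0
  offset=2 (pos 2, char 'a'): match length 1
  offset=3 (pos 1, char 'd'): match length 0
  offset=4 (pos 0, char 'a'): match length 2
Longest match has length 2 at offset 4.
next_char = character at position 4 + 2 = 6 -> 'd'

Best match: offset=4, length=2 (matching 'ad' starting at position 0)
LZ77 triple: (4, 2, 'd')


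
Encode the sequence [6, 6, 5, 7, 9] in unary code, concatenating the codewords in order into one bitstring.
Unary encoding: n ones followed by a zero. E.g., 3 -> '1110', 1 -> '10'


Encode each number as n ones followed by a terminating 0:
  6 -> 1111110 (7 bits)
  6 -> 1111110 (7 bits)
  5 -> 111110 (6 bits)
  7 -> 11111110 (8 bits)
  9 -> 1111111110 (10 bits)
Total length = 7 + 7 + 6 + 8 + 10 = 38 bits.

Unary([6, 6, 5, 7, 9]) = 11111101111110111110111111101111111110 (38 bits)


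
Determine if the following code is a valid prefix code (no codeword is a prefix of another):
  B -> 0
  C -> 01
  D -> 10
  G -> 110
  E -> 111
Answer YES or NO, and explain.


Checking each pair (does one codeword prefix another?):
  B='0' vs C='01': prefix -- VIOLATION

NO -- this is NOT a valid prefix code. B (0) is a prefix of C (01).


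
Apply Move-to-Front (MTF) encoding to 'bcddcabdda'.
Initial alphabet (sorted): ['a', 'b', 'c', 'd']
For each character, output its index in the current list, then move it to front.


MTF encoding:
'b': index 1 in ['a', 'b', 'c', 'd'] -> ['b', 'a', 'c', 'd']
'c': index 2 in ['b', 'a', 'c', 'd'] -> ['c', 'b', 'a', 'd']
'd': index 3 in ['c', 'b', 'a', 'd'] -> ['d', 'c', 'b', 'a']
'd': index 0 in ['d', 'c', 'b', 'a'] -> ['d', 'c', 'b', 'a']
'c': index 1 in ['d', 'c', 'b', 'a'] -> ['c', 'd', 'b', 'a']
'a': index 3 in ['c', 'd', 'b', 'a'] -> ['a', 'c', 'd', 'b']
'b': index 3 in ['a', 'c', 'd', 'b'] -> ['b', 'a', 'c', 'd']
'd': index 3 in ['b', 'a', 'c', 'd'] -> ['d', 'b', 'a', 'c']
'd': index 0 in ['d', 'b', 'a', 'c'] -> ['d', 'b', 'a', 'c']
'a': index 2 in ['d', 'b', 'a', 'c'] -> ['a', 'd', 'b', 'c']


Output: [1, 2, 3, 0, 1, 3, 3, 3, 0, 2]


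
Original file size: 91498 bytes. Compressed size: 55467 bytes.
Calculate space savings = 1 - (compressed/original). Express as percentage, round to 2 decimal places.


ratio = compressed/original = 55467/91498 = 0.60621
savings = 1 - ratio = 1 - 0.60621 = 0.39379
as a percentage: 0.39379 * 100 = 39.38%

Space savings = 1 - 55467/91498 = 39.38%


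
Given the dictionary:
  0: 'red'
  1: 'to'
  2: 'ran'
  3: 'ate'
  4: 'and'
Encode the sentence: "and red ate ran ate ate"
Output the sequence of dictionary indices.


Look up each word in the dictionary:
  'and' -> 4
  'red' -> 0
  'ate' -> 3
  'ran' -> 2
  'ate' -> 3
  'ate' -> 3

Encoded: [4, 0, 3, 2, 3, 3]


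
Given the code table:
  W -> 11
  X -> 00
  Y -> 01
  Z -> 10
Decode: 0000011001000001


Decoding:
00 -> X
00 -> X
01 -> Y
10 -> Z
01 -> Y
00 -> X
00 -> X
01 -> Y


Result: XXYZYXXY


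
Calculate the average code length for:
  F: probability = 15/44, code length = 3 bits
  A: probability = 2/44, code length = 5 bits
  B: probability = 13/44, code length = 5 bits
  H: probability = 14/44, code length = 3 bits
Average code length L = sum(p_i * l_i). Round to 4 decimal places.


Weighted contributions p_i * l_i:
  F: (15/44) * 3 = 45/44
  A: (2/44) * 5 = 10/44
  B: (13/44) * 5 = 65/44
  H: (14/44) * 3 = 42/44
Sum = (45 + 10 + 65 + 42)/44 = 162/44

L = 162/44 = 3.6818 bits/symbol


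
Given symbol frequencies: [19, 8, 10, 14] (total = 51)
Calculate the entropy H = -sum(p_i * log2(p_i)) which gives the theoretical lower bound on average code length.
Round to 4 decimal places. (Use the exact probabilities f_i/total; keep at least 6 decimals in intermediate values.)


Per-symbol terms -p_i * log2(p_i) with p_i = f_i/51:
  p = 19/51 = 0.372549: log2(p) = -1.424498, -p*log2(p) = 0.530695
  p = 8/51 = 0.156863: log2(p) = -2.672425, -p*log2(p) = 0.419204
  p = 10/51 = 0.196078: log2(p) = -2.350497, -p*log2(p) = 0.460882
  p = 14/51 = 0.274510: log2(p) = -1.865070, -p*log2(p) = 0.511980
H = 0.530695 + 0.419204 + 0.460882 + 0.511980 = 1.922761

H = 1.9228 bits/symbol


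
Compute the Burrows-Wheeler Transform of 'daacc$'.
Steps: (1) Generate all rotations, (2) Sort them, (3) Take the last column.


Rotations (sorted):
  0: $daacc -> last char: c
  1: aacc$d -> last char: d
  2: acc$da -> last char: a
  3: c$daac -> last char: c
  4: cc$daa -> last char: a
  5: daacc$ -> last char: $


BWT = cdaca$


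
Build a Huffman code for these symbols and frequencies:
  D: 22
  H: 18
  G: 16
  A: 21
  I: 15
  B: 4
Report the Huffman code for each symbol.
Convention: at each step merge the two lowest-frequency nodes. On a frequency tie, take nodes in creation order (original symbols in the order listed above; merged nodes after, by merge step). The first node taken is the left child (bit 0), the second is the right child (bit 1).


Huffman tree construction:
Step 1: Merge B(4) + I(15) = 19
Step 2: Merge G(16) + H(18) = 34
Step 3: Merge (B+I)(19) + A(21) = 40
Step 4: Merge D(22) + (G+H)(34) = 56
Step 5: Merge ((B+I)+A)(40) + (D+(G+H))(56) = 96
Read each symbol's code off the tree from the root (left child = 0, right child = 1).

Codes:
  D: 10 (length 2)
  H: 111 (length 3)
  G: 110 (length 3)
  A: 01 (length 2)
  I: 001 (length 3)
  B: 000 (length 3)
Average code length: 245/96 = 2.5521 bits/symbol


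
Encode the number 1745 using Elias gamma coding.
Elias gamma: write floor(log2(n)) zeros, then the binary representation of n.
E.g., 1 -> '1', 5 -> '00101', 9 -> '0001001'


num_bits = floor(log2(1745)) + 1 = 11
leading_zeros = num_bits - 1 = 10
binary(1745) = 11011010001

Elias gamma(1745) = '0000000000' + '11011010001' = 000000000011011010001 (21 bits)


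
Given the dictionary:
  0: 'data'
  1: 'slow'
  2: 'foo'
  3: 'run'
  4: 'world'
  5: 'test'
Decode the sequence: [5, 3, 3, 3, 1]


Look up each index in the dictionary:
  5 -> 'test'
  3 -> 'run'
  3 -> 'run'
  3 -> 'run'
  1 -> 'slow'

Decoded: "test run run run slow"


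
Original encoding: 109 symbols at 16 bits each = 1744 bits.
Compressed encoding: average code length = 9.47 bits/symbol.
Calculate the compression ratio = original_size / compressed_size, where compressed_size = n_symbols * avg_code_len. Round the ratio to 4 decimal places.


original_size = n_symbols * orig_bits = 109 * 16 = 1744 bits
compressed_size = n_symbols * avg_code_len = 109 * 9.47 = 1032.23 bits
ratio = original_size / compressed_size = 1744 / 1032.23 = 1.6895

Compression ratio = 1.6895


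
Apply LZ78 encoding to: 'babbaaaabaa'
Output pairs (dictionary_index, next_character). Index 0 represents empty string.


LZ78 encoding steps:
Dictionary: {0: ''}
Step 1: w='' (idx 0), next='b' -> output (0, 'b'), add 'b' as idx 1
Step 2: w='' (idx 0), next='a' -> output (0, 'a'), add 'a' as idx 2
Step 3: w='b' (idx 1), next='b' -> output (1, 'b'), add 'bb' as idx 3
Step 4: w='a' (idx 2), next='a' -> output (2, 'a'), add 'aa' as idx 4
Step 5: w='aa' (idx 4), next='b' -> output (4, 'b'), add 'aab' as idx 5
Step 6: w='aa' (idx 4), end of input -> output (4, '')


Encoded: [(0, 'b'), (0, 'a'), (1, 'b'), (2, 'a'), (4, 'b'), (4, '')]


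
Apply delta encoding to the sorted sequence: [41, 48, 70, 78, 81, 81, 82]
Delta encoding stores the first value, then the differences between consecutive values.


First value: 41
Deltas:
  48 - 41 = 7
  70 - 48 = 22
  78 - 70 = 8
  81 - 78 = 3
  81 - 81 = 0
  82 - 81 = 1


Delta encoded: [41, 7, 22, 8, 3, 0, 1]


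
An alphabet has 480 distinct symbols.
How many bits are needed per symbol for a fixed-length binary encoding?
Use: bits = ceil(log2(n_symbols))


log2(480) = 8.9069
Bracket: 2^8 = 256 < 480 <= 2^9 = 512
So ceil(log2(480)) = 9

bits = ceil(log2(480)) = ceil(8.9069) = 9 bits


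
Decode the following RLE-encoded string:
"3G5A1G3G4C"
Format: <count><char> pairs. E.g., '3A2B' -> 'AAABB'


Expanding each <count><char> pair:
  3G -> 'GGG'
  5A -> 'AAAAA'
  1G -> 'G'
  3G -> 'GGG'
  4C -> 'CCCC'

Decoded = GGGAAAAAGGGGCCCC


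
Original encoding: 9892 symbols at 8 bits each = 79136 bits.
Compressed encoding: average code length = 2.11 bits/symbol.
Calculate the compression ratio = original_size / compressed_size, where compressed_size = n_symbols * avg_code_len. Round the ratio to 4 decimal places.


original_size = n_symbols * orig_bits = 9892 * 8 = 79136 bits
compressed_size = n_symbols * avg_code_len = 9892 * 2.11 = 20872.12 bits
ratio = original_size / compressed_size = 79136 / 20872.12 = 3.7915

Compression ratio = 3.7915


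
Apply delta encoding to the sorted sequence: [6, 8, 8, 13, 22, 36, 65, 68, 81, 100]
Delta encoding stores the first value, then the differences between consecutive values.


First value: 6
Deltas:
  8 - 6 = 2
  8 - 8 = 0
  13 - 8 = 5
  22 - 13 = 9
  36 - 22 = 14
  65 - 36 = 29
  68 - 65 = 3
  81 - 68 = 13
  100 - 81 = 19


Delta encoded: [6, 2, 0, 5, 9, 14, 29, 3, 13, 19]
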